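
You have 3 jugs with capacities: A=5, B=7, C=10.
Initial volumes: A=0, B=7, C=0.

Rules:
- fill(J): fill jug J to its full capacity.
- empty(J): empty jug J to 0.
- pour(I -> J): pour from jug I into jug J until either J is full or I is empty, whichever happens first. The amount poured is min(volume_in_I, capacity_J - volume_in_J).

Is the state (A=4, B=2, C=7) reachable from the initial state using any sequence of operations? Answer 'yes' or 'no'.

BFS explored all 312 reachable states.
Reachable set includes: (0,0,0), (0,0,1), (0,0,2), (0,0,3), (0,0,4), (0,0,5), (0,0,6), (0,0,7), (0,0,8), (0,0,9), (0,0,10), (0,1,0) ...
Target (A=4, B=2, C=7) not in reachable set → no.

Answer: no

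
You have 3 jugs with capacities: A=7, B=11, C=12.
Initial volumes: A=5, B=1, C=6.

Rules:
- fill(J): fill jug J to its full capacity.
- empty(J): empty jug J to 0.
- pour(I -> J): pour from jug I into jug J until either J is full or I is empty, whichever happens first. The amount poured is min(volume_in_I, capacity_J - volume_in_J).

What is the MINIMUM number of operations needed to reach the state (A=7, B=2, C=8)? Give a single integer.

BFS from (A=5, B=1, C=6). One shortest path:
  1. empty(B) -> (A=5 B=0 C=6)
  2. fill(C) -> (A=5 B=0 C=12)
  3. pour(C -> B) -> (A=5 B=11 C=1)
  4. pour(B -> A) -> (A=7 B=9 C=1)
  5. pour(A -> C) -> (A=0 B=9 C=8)
  6. pour(B -> A) -> (A=7 B=2 C=8)
Reached target in 6 moves.

Answer: 6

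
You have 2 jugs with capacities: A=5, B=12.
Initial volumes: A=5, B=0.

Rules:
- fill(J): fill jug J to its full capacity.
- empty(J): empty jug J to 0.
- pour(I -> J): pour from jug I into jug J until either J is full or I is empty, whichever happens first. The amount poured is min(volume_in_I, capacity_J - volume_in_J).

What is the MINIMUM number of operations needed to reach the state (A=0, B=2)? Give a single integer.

Answer: 6

Derivation:
BFS from (A=5, B=0). One shortest path:
  1. empty(A) -> (A=0 B=0)
  2. fill(B) -> (A=0 B=12)
  3. pour(B -> A) -> (A=5 B=7)
  4. empty(A) -> (A=0 B=7)
  5. pour(B -> A) -> (A=5 B=2)
  6. empty(A) -> (A=0 B=2)
Reached target in 6 moves.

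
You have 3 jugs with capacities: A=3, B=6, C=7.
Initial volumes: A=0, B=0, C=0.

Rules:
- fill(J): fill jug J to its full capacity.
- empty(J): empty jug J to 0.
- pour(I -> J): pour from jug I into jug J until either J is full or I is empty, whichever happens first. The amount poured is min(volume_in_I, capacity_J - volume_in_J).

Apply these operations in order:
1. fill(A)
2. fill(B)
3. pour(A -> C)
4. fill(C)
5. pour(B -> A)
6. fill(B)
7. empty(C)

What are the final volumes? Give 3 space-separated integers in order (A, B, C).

Answer: 3 6 0

Derivation:
Step 1: fill(A) -> (A=3 B=0 C=0)
Step 2: fill(B) -> (A=3 B=6 C=0)
Step 3: pour(A -> C) -> (A=0 B=6 C=3)
Step 4: fill(C) -> (A=0 B=6 C=7)
Step 5: pour(B -> A) -> (A=3 B=3 C=7)
Step 6: fill(B) -> (A=3 B=6 C=7)
Step 7: empty(C) -> (A=3 B=6 C=0)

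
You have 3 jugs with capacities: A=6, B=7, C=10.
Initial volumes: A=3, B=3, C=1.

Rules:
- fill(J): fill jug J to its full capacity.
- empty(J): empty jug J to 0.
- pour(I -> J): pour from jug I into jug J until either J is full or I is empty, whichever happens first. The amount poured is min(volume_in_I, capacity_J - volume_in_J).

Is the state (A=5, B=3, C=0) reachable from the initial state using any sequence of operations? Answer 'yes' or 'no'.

BFS from (A=3, B=3, C=1):
  1. empty(A) -> (A=0 B=3 C=1)
  2. pour(C -> A) -> (A=1 B=3 C=0)
  3. fill(C) -> (A=1 B=3 C=10)
  4. pour(C -> A) -> (A=6 B=3 C=5)
  5. empty(A) -> (A=0 B=3 C=5)
  6. pour(C -> A) -> (A=5 B=3 C=0)
Target reached → yes.

Answer: yes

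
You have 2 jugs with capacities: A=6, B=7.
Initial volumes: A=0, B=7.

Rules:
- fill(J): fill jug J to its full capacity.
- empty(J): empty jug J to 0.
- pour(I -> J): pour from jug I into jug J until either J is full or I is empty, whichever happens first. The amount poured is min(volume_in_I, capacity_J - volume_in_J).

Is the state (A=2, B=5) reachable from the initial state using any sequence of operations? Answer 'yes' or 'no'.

BFS explored all 26 reachable states.
Reachable set includes: (0,0), (0,1), (0,2), (0,3), (0,4), (0,5), (0,6), (0,7), (1,0), (1,7), (2,0), (2,7) ...
Target (A=2, B=5) not in reachable set → no.

Answer: no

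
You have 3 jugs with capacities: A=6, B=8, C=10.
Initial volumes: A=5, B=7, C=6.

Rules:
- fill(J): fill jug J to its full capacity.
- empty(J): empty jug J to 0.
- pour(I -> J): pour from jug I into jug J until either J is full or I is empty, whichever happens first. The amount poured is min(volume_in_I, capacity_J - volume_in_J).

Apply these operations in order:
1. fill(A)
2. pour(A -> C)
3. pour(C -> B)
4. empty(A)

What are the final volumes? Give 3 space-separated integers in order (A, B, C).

Answer: 0 8 9

Derivation:
Step 1: fill(A) -> (A=6 B=7 C=6)
Step 2: pour(A -> C) -> (A=2 B=7 C=10)
Step 3: pour(C -> B) -> (A=2 B=8 C=9)
Step 4: empty(A) -> (A=0 B=8 C=9)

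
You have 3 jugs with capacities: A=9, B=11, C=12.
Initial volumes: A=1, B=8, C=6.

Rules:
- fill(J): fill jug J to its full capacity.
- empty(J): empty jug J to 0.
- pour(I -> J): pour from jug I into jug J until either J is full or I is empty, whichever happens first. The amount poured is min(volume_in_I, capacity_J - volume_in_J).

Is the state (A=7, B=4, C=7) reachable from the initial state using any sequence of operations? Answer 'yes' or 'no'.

BFS explored all 681 reachable states.
Reachable set includes: (0,0,0), (0,0,1), (0,0,2), (0,0,3), (0,0,4), (0,0,5), (0,0,6), (0,0,7), (0,0,8), (0,0,9), (0,0,10), (0,0,11) ...
Target (A=7, B=4, C=7) not in reachable set → no.

Answer: no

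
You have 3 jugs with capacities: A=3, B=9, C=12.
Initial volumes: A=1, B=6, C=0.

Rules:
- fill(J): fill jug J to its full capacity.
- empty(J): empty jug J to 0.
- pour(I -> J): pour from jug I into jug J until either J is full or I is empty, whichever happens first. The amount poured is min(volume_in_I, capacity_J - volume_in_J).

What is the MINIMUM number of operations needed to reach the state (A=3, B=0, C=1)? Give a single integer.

BFS from (A=1, B=6, C=0). One shortest path:
  1. empty(B) -> (A=1 B=0 C=0)
  2. pour(A -> C) -> (A=0 B=0 C=1)
  3. fill(A) -> (A=3 B=0 C=1)
Reached target in 3 moves.

Answer: 3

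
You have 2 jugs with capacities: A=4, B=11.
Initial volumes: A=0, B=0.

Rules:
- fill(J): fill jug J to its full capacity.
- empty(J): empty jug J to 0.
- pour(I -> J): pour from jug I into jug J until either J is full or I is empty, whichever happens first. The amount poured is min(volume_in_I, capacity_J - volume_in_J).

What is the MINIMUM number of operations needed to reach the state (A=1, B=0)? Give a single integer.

BFS from (A=0, B=0). One shortest path:
  1. fill(A) -> (A=4 B=0)
  2. pour(A -> B) -> (A=0 B=4)
  3. fill(A) -> (A=4 B=4)
  4. pour(A -> B) -> (A=0 B=8)
  5. fill(A) -> (A=4 B=8)
  6. pour(A -> B) -> (A=1 B=11)
  7. empty(B) -> (A=1 B=0)
Reached target in 7 moves.

Answer: 7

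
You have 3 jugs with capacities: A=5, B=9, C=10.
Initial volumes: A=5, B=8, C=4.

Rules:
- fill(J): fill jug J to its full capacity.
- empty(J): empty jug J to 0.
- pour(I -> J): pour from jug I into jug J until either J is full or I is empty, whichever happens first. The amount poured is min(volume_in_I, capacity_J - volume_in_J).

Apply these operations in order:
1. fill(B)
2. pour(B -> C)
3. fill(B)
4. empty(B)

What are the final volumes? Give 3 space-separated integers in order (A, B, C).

Step 1: fill(B) -> (A=5 B=9 C=4)
Step 2: pour(B -> C) -> (A=5 B=3 C=10)
Step 3: fill(B) -> (A=5 B=9 C=10)
Step 4: empty(B) -> (A=5 B=0 C=10)

Answer: 5 0 10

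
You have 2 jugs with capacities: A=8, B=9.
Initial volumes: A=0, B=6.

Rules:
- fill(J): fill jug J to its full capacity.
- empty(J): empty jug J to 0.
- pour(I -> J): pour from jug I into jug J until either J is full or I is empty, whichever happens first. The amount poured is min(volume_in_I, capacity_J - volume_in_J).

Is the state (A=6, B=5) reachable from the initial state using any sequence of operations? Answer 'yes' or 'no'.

Answer: no

Derivation:
BFS explored all 34 reachable states.
Reachable set includes: (0,0), (0,1), (0,2), (0,3), (0,4), (0,5), (0,6), (0,7), (0,8), (0,9), (1,0), (1,9) ...
Target (A=6, B=5) not in reachable set → no.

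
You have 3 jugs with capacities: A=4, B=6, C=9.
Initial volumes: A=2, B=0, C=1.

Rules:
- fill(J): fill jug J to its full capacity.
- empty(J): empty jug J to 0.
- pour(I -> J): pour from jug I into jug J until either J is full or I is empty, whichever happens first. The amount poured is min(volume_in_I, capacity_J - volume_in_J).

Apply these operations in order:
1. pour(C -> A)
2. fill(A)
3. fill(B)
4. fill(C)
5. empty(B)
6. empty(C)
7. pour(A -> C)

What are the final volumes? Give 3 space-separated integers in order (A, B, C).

Step 1: pour(C -> A) -> (A=3 B=0 C=0)
Step 2: fill(A) -> (A=4 B=0 C=0)
Step 3: fill(B) -> (A=4 B=6 C=0)
Step 4: fill(C) -> (A=4 B=6 C=9)
Step 5: empty(B) -> (A=4 B=0 C=9)
Step 6: empty(C) -> (A=4 B=0 C=0)
Step 7: pour(A -> C) -> (A=0 B=0 C=4)

Answer: 0 0 4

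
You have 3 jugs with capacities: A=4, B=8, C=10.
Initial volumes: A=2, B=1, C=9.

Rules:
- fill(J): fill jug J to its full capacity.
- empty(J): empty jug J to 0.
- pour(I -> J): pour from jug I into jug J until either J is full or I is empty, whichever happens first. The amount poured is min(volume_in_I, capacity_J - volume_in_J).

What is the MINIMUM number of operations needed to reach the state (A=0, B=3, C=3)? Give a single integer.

Answer: 5

Derivation:
BFS from (A=2, B=1, C=9). One shortest path:
  1. fill(A) -> (A=4 B=1 C=9)
  2. pour(A -> C) -> (A=3 B=1 C=10)
  3. pour(C -> B) -> (A=3 B=8 C=3)
  4. empty(B) -> (A=3 B=0 C=3)
  5. pour(A -> B) -> (A=0 B=3 C=3)
Reached target in 5 moves.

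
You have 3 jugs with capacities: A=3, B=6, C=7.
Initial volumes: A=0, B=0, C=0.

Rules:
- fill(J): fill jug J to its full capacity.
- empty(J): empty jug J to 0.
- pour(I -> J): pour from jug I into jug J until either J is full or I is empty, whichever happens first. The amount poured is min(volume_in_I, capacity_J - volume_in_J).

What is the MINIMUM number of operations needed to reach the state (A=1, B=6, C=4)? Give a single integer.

BFS from (A=0, B=0, C=0). One shortest path:
  1. fill(C) -> (A=0 B=0 C=7)
  2. pour(C -> A) -> (A=3 B=0 C=4)
  3. empty(A) -> (A=0 B=0 C=4)
  4. pour(C -> B) -> (A=0 B=4 C=0)
  5. fill(C) -> (A=0 B=4 C=7)
  6. pour(C -> A) -> (A=3 B=4 C=4)
  7. pour(A -> B) -> (A=1 B=6 C=4)
Reached target in 7 moves.

Answer: 7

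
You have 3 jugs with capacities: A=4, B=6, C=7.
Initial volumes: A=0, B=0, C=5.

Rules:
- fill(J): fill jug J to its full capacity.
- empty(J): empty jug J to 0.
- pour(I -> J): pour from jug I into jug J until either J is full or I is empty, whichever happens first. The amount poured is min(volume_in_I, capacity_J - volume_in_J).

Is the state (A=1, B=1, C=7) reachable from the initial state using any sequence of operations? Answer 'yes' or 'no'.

BFS from (A=0, B=0, C=5):
  1. fill(A) -> (A=4 B=0 C=5)
  2. pour(C -> B) -> (A=4 B=5 C=0)
  3. pour(A -> C) -> (A=0 B=5 C=4)
  4. pour(B -> A) -> (A=4 B=1 C=4)
  5. pour(A -> C) -> (A=1 B=1 C=7)
Target reached → yes.

Answer: yes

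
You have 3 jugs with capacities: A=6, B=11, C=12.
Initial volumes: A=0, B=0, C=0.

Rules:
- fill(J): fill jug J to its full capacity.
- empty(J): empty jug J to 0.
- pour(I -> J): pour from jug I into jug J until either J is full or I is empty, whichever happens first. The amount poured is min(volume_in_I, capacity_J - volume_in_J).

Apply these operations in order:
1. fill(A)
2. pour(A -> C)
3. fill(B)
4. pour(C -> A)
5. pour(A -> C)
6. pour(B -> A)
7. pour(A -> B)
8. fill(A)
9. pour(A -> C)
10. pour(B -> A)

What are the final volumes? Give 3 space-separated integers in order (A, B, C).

Answer: 6 5 12

Derivation:
Step 1: fill(A) -> (A=6 B=0 C=0)
Step 2: pour(A -> C) -> (A=0 B=0 C=6)
Step 3: fill(B) -> (A=0 B=11 C=6)
Step 4: pour(C -> A) -> (A=6 B=11 C=0)
Step 5: pour(A -> C) -> (A=0 B=11 C=6)
Step 6: pour(B -> A) -> (A=6 B=5 C=6)
Step 7: pour(A -> B) -> (A=0 B=11 C=6)
Step 8: fill(A) -> (A=6 B=11 C=6)
Step 9: pour(A -> C) -> (A=0 B=11 C=12)
Step 10: pour(B -> A) -> (A=6 B=5 C=12)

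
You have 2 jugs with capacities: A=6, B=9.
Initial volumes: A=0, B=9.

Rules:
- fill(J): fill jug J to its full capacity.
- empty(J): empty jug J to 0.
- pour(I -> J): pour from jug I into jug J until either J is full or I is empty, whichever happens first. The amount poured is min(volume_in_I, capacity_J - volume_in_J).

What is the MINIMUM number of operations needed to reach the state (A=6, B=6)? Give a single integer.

Answer: 4

Derivation:
BFS from (A=0, B=9). One shortest path:
  1. fill(A) -> (A=6 B=9)
  2. empty(B) -> (A=6 B=0)
  3. pour(A -> B) -> (A=0 B=6)
  4. fill(A) -> (A=6 B=6)
Reached target in 4 moves.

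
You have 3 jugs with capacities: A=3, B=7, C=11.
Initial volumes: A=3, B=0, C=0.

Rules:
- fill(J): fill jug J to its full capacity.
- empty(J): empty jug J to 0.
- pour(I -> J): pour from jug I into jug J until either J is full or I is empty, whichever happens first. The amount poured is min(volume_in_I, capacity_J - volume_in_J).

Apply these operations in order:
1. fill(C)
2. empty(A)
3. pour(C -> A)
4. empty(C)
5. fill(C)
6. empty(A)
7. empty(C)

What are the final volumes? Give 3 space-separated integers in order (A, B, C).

Answer: 0 0 0

Derivation:
Step 1: fill(C) -> (A=3 B=0 C=11)
Step 2: empty(A) -> (A=0 B=0 C=11)
Step 3: pour(C -> A) -> (A=3 B=0 C=8)
Step 4: empty(C) -> (A=3 B=0 C=0)
Step 5: fill(C) -> (A=3 B=0 C=11)
Step 6: empty(A) -> (A=0 B=0 C=11)
Step 7: empty(C) -> (A=0 B=0 C=0)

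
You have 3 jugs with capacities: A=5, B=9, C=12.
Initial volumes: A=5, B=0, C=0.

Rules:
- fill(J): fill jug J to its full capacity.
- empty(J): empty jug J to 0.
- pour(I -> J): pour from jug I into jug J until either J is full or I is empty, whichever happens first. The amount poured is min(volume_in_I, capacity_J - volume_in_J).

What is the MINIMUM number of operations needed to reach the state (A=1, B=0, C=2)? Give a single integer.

Answer: 7

Derivation:
BFS from (A=5, B=0, C=0). One shortest path:
  1. empty(A) -> (A=0 B=0 C=0)
  2. fill(C) -> (A=0 B=0 C=12)
  3. pour(C -> A) -> (A=5 B=0 C=7)
  4. pour(A -> B) -> (A=0 B=5 C=7)
  5. pour(C -> A) -> (A=5 B=5 C=2)
  6. pour(A -> B) -> (A=1 B=9 C=2)
  7. empty(B) -> (A=1 B=0 C=2)
Reached target in 7 moves.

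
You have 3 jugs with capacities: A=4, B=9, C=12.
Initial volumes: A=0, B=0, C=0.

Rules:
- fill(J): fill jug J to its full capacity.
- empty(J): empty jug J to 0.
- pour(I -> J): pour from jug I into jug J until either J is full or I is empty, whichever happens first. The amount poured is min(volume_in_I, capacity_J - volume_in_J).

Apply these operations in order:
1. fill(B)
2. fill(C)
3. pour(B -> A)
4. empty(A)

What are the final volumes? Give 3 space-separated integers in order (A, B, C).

Step 1: fill(B) -> (A=0 B=9 C=0)
Step 2: fill(C) -> (A=0 B=9 C=12)
Step 3: pour(B -> A) -> (A=4 B=5 C=12)
Step 4: empty(A) -> (A=0 B=5 C=12)

Answer: 0 5 12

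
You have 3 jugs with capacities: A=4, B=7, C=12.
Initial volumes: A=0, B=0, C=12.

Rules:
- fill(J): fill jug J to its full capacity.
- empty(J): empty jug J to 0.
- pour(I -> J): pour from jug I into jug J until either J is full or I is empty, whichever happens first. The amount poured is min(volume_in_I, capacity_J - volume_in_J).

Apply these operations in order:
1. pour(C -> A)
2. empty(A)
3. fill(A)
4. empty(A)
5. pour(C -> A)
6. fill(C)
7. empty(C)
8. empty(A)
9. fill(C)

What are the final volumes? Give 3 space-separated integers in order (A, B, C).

Answer: 0 0 12

Derivation:
Step 1: pour(C -> A) -> (A=4 B=0 C=8)
Step 2: empty(A) -> (A=0 B=0 C=8)
Step 3: fill(A) -> (A=4 B=0 C=8)
Step 4: empty(A) -> (A=0 B=0 C=8)
Step 5: pour(C -> A) -> (A=4 B=0 C=4)
Step 6: fill(C) -> (A=4 B=0 C=12)
Step 7: empty(C) -> (A=4 B=0 C=0)
Step 8: empty(A) -> (A=0 B=0 C=0)
Step 9: fill(C) -> (A=0 B=0 C=12)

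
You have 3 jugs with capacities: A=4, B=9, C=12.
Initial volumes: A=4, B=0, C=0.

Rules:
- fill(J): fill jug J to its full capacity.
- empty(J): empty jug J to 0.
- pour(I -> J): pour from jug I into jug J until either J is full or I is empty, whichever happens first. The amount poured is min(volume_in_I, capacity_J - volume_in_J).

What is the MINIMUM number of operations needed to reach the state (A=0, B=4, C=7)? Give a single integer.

BFS from (A=4, B=0, C=0). One shortest path:
  1. fill(C) -> (A=4 B=0 C=12)
  2. pour(A -> B) -> (A=0 B=4 C=12)
  3. fill(A) -> (A=4 B=4 C=12)
  4. pour(C -> B) -> (A=4 B=9 C=7)
  5. empty(B) -> (A=4 B=0 C=7)
  6. pour(A -> B) -> (A=0 B=4 C=7)
Reached target in 6 moves.

Answer: 6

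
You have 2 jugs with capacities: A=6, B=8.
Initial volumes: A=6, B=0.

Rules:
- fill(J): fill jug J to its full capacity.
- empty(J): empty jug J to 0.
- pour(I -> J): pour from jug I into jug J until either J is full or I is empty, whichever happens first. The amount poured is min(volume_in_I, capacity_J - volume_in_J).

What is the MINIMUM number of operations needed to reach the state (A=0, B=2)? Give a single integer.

Answer: 4

Derivation:
BFS from (A=6, B=0). One shortest path:
  1. empty(A) -> (A=0 B=0)
  2. fill(B) -> (A=0 B=8)
  3. pour(B -> A) -> (A=6 B=2)
  4. empty(A) -> (A=0 B=2)
Reached target in 4 moves.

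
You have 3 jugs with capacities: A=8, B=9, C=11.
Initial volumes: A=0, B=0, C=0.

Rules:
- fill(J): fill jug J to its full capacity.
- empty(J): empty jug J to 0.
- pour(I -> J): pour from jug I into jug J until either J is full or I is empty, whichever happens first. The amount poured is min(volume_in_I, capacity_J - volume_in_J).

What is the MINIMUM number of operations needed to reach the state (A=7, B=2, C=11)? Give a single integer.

Answer: 8

Derivation:
BFS from (A=0, B=0, C=0). One shortest path:
  1. fill(C) -> (A=0 B=0 C=11)
  2. pour(C -> B) -> (A=0 B=9 C=2)
  3. pour(B -> A) -> (A=8 B=1 C=2)
  4. pour(A -> C) -> (A=0 B=1 C=10)
  5. pour(B -> A) -> (A=1 B=0 C=10)
  6. fill(B) -> (A=1 B=9 C=10)
  7. pour(B -> A) -> (A=8 B=2 C=10)
  8. pour(A -> C) -> (A=7 B=2 C=11)
Reached target in 8 moves.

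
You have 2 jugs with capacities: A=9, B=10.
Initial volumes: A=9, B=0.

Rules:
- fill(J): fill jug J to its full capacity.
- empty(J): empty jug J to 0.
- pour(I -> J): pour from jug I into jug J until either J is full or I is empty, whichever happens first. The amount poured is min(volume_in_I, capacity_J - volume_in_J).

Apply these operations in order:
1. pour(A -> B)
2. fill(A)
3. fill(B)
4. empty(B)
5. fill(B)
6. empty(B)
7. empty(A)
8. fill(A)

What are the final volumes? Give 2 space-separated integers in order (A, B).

Answer: 9 0

Derivation:
Step 1: pour(A -> B) -> (A=0 B=9)
Step 2: fill(A) -> (A=9 B=9)
Step 3: fill(B) -> (A=9 B=10)
Step 4: empty(B) -> (A=9 B=0)
Step 5: fill(B) -> (A=9 B=10)
Step 6: empty(B) -> (A=9 B=0)
Step 7: empty(A) -> (A=0 B=0)
Step 8: fill(A) -> (A=9 B=0)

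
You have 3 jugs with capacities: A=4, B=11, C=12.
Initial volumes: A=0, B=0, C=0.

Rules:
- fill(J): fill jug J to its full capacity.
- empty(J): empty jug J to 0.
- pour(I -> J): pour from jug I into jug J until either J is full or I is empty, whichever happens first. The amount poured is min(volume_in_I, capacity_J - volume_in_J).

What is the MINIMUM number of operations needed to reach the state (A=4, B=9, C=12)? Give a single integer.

Answer: 8

Derivation:
BFS from (A=0, B=0, C=0). One shortest path:
  1. fill(C) -> (A=0 B=0 C=12)
  2. pour(C -> A) -> (A=4 B=0 C=8)
  3. pour(C -> B) -> (A=4 B=8 C=0)
  4. fill(C) -> (A=4 B=8 C=12)
  5. pour(C -> B) -> (A=4 B=11 C=9)
  6. empty(B) -> (A=4 B=0 C=9)
  7. pour(C -> B) -> (A=4 B=9 C=0)
  8. fill(C) -> (A=4 B=9 C=12)
Reached target in 8 moves.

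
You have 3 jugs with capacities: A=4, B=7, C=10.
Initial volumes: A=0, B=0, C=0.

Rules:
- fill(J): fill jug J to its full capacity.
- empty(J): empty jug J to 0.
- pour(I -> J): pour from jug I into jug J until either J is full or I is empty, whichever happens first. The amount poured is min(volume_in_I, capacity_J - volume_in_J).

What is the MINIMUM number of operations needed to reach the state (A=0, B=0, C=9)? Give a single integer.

Answer: 7

Derivation:
BFS from (A=0, B=0, C=0). One shortest path:
  1. fill(B) -> (A=0 B=7 C=0)
  2. fill(C) -> (A=0 B=7 C=10)
  3. pour(B -> A) -> (A=4 B=3 C=10)
  4. empty(A) -> (A=0 B=3 C=10)
  5. pour(B -> A) -> (A=3 B=0 C=10)
  6. pour(C -> A) -> (A=4 B=0 C=9)
  7. empty(A) -> (A=0 B=0 C=9)
Reached target in 7 moves.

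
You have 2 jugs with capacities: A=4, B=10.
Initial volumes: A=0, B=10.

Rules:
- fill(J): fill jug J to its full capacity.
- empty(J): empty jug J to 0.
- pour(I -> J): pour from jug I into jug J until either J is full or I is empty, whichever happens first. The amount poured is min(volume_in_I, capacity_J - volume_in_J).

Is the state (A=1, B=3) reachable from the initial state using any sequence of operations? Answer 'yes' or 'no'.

Answer: no

Derivation:
BFS explored all 14 reachable states.
Reachable set includes: (0,0), (0,2), (0,4), (0,6), (0,8), (0,10), (2,0), (2,10), (4,0), (4,2), (4,4), (4,6) ...
Target (A=1, B=3) not in reachable set → no.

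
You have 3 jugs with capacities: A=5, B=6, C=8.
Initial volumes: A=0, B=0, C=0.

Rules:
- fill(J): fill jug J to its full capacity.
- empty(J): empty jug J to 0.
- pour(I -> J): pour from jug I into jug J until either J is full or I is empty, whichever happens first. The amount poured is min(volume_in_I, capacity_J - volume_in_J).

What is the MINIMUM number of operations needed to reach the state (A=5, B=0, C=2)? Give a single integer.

Answer: 4

Derivation:
BFS from (A=0, B=0, C=0). One shortest path:
  1. fill(A) -> (A=5 B=0 C=0)
  2. fill(C) -> (A=5 B=0 C=8)
  3. pour(C -> B) -> (A=5 B=6 C=2)
  4. empty(B) -> (A=5 B=0 C=2)
Reached target in 4 moves.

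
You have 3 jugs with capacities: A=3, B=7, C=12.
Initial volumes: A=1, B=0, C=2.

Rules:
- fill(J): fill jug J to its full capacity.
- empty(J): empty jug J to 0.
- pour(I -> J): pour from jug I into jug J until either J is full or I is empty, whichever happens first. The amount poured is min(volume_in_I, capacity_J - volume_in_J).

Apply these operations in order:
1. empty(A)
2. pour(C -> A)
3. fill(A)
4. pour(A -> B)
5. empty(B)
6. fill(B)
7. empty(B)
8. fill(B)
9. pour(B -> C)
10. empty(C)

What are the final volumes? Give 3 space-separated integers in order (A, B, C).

Answer: 0 0 0

Derivation:
Step 1: empty(A) -> (A=0 B=0 C=2)
Step 2: pour(C -> A) -> (A=2 B=0 C=0)
Step 3: fill(A) -> (A=3 B=0 C=0)
Step 4: pour(A -> B) -> (A=0 B=3 C=0)
Step 5: empty(B) -> (A=0 B=0 C=0)
Step 6: fill(B) -> (A=0 B=7 C=0)
Step 7: empty(B) -> (A=0 B=0 C=0)
Step 8: fill(B) -> (A=0 B=7 C=0)
Step 9: pour(B -> C) -> (A=0 B=0 C=7)
Step 10: empty(C) -> (A=0 B=0 C=0)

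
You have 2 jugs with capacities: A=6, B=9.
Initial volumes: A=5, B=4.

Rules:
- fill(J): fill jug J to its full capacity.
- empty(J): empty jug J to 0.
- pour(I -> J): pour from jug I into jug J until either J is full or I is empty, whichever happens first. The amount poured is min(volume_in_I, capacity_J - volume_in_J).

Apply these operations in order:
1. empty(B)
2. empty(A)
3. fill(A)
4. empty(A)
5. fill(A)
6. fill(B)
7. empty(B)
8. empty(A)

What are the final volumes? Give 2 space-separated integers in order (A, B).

Answer: 0 0

Derivation:
Step 1: empty(B) -> (A=5 B=0)
Step 2: empty(A) -> (A=0 B=0)
Step 3: fill(A) -> (A=6 B=0)
Step 4: empty(A) -> (A=0 B=0)
Step 5: fill(A) -> (A=6 B=0)
Step 6: fill(B) -> (A=6 B=9)
Step 7: empty(B) -> (A=6 B=0)
Step 8: empty(A) -> (A=0 B=0)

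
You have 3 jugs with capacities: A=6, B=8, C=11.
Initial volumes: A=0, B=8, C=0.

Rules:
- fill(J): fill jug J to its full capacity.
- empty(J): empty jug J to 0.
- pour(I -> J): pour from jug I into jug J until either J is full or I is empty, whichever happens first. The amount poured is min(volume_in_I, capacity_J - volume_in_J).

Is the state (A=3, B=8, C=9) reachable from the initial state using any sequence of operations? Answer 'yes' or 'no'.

Answer: yes

Derivation:
BFS from (A=0, B=8, C=0):
  1. fill(A) -> (A=6 B=8 C=0)
  2. pour(B -> C) -> (A=6 B=0 C=8)
  3. pour(A -> B) -> (A=0 B=6 C=8)
  4. fill(A) -> (A=6 B=6 C=8)
  5. pour(A -> C) -> (A=3 B=6 C=11)
  6. pour(C -> B) -> (A=3 B=8 C=9)
Target reached → yes.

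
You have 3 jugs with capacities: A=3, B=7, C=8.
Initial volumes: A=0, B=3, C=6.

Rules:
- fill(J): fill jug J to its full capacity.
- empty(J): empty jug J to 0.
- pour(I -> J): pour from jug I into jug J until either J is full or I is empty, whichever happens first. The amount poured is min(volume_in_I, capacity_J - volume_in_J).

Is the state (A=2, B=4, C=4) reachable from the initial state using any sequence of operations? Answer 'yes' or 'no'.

BFS explored all 204 reachable states.
Reachable set includes: (0,0,0), (0,0,1), (0,0,2), (0,0,3), (0,0,4), (0,0,5), (0,0,6), (0,0,7), (0,0,8), (0,1,0), (0,1,1), (0,1,2) ...
Target (A=2, B=4, C=4) not in reachable set → no.

Answer: no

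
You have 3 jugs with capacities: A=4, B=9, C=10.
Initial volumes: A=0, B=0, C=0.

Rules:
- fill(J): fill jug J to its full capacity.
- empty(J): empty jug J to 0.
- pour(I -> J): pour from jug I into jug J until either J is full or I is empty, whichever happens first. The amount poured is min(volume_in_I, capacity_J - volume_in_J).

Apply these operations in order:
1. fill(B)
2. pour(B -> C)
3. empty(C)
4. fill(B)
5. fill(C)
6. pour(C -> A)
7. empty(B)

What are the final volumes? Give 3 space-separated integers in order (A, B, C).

Step 1: fill(B) -> (A=0 B=9 C=0)
Step 2: pour(B -> C) -> (A=0 B=0 C=9)
Step 3: empty(C) -> (A=0 B=0 C=0)
Step 4: fill(B) -> (A=0 B=9 C=0)
Step 5: fill(C) -> (A=0 B=9 C=10)
Step 6: pour(C -> A) -> (A=4 B=9 C=6)
Step 7: empty(B) -> (A=4 B=0 C=6)

Answer: 4 0 6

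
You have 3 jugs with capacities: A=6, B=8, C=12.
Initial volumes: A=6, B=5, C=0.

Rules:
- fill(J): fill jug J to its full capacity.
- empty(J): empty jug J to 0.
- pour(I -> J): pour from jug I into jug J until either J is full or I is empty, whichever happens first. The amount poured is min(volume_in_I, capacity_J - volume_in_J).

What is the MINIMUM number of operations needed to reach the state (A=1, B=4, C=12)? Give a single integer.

BFS from (A=6, B=5, C=0). One shortest path:
  1. pour(A -> B) -> (A=3 B=8 C=0)
  2. pour(B -> C) -> (A=3 B=0 C=8)
  3. pour(A -> B) -> (A=0 B=3 C=8)
  4. fill(A) -> (A=6 B=3 C=8)
  5. pour(A -> B) -> (A=1 B=8 C=8)
  6. pour(B -> C) -> (A=1 B=4 C=12)
Reached target in 6 moves.

Answer: 6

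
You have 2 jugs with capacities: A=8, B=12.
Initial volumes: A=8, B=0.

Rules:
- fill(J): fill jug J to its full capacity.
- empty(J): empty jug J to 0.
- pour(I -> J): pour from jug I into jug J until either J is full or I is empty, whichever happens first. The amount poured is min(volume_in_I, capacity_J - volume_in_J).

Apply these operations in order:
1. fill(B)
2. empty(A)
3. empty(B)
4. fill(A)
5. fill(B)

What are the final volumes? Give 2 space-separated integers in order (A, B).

Answer: 8 12

Derivation:
Step 1: fill(B) -> (A=8 B=12)
Step 2: empty(A) -> (A=0 B=12)
Step 3: empty(B) -> (A=0 B=0)
Step 4: fill(A) -> (A=8 B=0)
Step 5: fill(B) -> (A=8 B=12)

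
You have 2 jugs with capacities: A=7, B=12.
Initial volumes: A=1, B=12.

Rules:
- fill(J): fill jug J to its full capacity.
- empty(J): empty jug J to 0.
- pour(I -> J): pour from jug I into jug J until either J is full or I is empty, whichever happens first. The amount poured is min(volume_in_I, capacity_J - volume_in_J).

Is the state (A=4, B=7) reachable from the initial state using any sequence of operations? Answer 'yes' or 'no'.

Answer: no

Derivation:
BFS explored all 38 reachable states.
Reachable set includes: (0,0), (0,1), (0,2), (0,3), (0,4), (0,5), (0,6), (0,7), (0,8), (0,9), (0,10), (0,11) ...
Target (A=4, B=7) not in reachable set → no.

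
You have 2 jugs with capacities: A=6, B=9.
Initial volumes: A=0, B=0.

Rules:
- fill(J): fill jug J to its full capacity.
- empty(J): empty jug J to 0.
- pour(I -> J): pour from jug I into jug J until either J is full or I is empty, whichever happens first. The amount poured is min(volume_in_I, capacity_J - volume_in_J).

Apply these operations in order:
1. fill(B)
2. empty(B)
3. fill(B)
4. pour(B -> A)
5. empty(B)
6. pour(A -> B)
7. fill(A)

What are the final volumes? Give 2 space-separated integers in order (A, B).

Step 1: fill(B) -> (A=0 B=9)
Step 2: empty(B) -> (A=0 B=0)
Step 3: fill(B) -> (A=0 B=9)
Step 4: pour(B -> A) -> (A=6 B=3)
Step 5: empty(B) -> (A=6 B=0)
Step 6: pour(A -> B) -> (A=0 B=6)
Step 7: fill(A) -> (A=6 B=6)

Answer: 6 6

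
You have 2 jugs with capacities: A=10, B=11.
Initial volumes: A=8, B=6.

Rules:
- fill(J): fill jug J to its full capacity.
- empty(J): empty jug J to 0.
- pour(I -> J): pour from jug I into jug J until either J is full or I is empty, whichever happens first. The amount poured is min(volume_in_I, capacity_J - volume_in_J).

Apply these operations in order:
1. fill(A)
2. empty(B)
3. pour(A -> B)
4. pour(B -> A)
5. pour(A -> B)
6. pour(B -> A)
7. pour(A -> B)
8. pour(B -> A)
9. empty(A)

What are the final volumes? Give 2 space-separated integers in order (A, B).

Step 1: fill(A) -> (A=10 B=6)
Step 2: empty(B) -> (A=10 B=0)
Step 3: pour(A -> B) -> (A=0 B=10)
Step 4: pour(B -> A) -> (A=10 B=0)
Step 5: pour(A -> B) -> (A=0 B=10)
Step 6: pour(B -> A) -> (A=10 B=0)
Step 7: pour(A -> B) -> (A=0 B=10)
Step 8: pour(B -> A) -> (A=10 B=0)
Step 9: empty(A) -> (A=0 B=0)

Answer: 0 0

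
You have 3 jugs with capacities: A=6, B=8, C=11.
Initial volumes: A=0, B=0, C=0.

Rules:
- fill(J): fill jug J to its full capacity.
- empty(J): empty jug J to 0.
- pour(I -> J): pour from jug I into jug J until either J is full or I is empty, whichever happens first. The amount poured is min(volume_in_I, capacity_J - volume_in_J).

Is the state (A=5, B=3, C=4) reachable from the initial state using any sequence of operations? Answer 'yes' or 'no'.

Answer: no

Derivation:
BFS explored all 406 reachable states.
Reachable set includes: (0,0,0), (0,0,1), (0,0,2), (0,0,3), (0,0,4), (0,0,5), (0,0,6), (0,0,7), (0,0,8), (0,0,9), (0,0,10), (0,0,11) ...
Target (A=5, B=3, C=4) not in reachable set → no.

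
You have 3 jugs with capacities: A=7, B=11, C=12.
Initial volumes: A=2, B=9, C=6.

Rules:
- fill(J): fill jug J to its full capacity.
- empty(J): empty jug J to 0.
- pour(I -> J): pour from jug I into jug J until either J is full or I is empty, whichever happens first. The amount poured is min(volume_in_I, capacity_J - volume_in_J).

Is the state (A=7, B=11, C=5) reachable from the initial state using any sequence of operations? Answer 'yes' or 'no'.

BFS from (A=2, B=9, C=6):
  1. fill(C) -> (A=2 B=9 C=12)
  2. pour(A -> B) -> (A=0 B=11 C=12)
  3. pour(C -> A) -> (A=7 B=11 C=5)
Target reached → yes.

Answer: yes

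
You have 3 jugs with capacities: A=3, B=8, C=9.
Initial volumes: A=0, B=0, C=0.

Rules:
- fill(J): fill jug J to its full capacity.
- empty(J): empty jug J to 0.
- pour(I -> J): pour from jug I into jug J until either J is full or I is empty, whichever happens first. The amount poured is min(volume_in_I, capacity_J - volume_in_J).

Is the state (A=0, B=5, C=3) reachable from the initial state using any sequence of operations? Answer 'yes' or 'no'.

BFS from (A=0, B=0, C=0):
  1. fill(B) -> (A=0 B=8 C=0)
  2. pour(B -> A) -> (A=3 B=5 C=0)
  3. pour(A -> C) -> (A=0 B=5 C=3)
Target reached → yes.

Answer: yes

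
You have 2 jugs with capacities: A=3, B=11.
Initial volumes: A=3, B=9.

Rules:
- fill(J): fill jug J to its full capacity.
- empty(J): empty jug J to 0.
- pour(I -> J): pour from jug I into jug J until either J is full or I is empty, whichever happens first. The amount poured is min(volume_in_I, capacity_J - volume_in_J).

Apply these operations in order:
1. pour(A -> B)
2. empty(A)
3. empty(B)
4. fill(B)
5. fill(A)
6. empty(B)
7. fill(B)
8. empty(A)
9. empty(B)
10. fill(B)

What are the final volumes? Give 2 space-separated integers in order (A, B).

Answer: 0 11

Derivation:
Step 1: pour(A -> B) -> (A=1 B=11)
Step 2: empty(A) -> (A=0 B=11)
Step 3: empty(B) -> (A=0 B=0)
Step 4: fill(B) -> (A=0 B=11)
Step 5: fill(A) -> (A=3 B=11)
Step 6: empty(B) -> (A=3 B=0)
Step 7: fill(B) -> (A=3 B=11)
Step 8: empty(A) -> (A=0 B=11)
Step 9: empty(B) -> (A=0 B=0)
Step 10: fill(B) -> (A=0 B=11)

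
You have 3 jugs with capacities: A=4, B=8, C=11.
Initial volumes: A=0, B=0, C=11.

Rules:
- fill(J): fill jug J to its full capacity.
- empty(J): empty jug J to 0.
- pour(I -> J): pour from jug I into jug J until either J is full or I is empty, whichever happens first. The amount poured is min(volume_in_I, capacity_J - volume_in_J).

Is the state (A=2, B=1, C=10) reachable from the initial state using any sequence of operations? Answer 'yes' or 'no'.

Answer: no

Derivation:
BFS explored all 330 reachable states.
Reachable set includes: (0,0,0), (0,0,1), (0,0,2), (0,0,3), (0,0,4), (0,0,5), (0,0,6), (0,0,7), (0,0,8), (0,0,9), (0,0,10), (0,0,11) ...
Target (A=2, B=1, C=10) not in reachable set → no.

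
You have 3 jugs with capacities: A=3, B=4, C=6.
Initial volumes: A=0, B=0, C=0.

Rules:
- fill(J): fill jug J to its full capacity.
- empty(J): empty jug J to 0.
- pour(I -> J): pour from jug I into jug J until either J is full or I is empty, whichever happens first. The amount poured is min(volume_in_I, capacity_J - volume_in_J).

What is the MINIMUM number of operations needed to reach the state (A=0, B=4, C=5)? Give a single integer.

Answer: 4

Derivation:
BFS from (A=0, B=0, C=0). One shortest path:
  1. fill(A) -> (A=3 B=0 C=0)
  2. fill(C) -> (A=3 B=0 C=6)
  3. pour(A -> B) -> (A=0 B=3 C=6)
  4. pour(C -> B) -> (A=0 B=4 C=5)
Reached target in 4 moves.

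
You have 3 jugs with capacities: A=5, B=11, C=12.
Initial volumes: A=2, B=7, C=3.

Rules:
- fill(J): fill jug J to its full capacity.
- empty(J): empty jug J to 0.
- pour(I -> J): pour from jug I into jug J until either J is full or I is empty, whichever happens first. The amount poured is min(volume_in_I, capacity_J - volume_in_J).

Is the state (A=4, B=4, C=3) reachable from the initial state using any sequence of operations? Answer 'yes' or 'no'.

BFS explored all 497 reachable states.
Reachable set includes: (0,0,0), (0,0,1), (0,0,2), (0,0,3), (0,0,4), (0,0,5), (0,0,6), (0,0,7), (0,0,8), (0,0,9), (0,0,10), (0,0,11) ...
Target (A=4, B=4, C=3) not in reachable set → no.

Answer: no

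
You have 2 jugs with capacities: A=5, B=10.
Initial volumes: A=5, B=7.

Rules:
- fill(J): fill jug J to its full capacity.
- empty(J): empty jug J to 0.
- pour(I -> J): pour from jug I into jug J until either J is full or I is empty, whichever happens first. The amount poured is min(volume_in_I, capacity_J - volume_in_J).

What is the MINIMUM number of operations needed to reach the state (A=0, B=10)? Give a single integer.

BFS from (A=5, B=7). One shortest path:
  1. empty(A) -> (A=0 B=7)
  2. fill(B) -> (A=0 B=10)
Reached target in 2 moves.

Answer: 2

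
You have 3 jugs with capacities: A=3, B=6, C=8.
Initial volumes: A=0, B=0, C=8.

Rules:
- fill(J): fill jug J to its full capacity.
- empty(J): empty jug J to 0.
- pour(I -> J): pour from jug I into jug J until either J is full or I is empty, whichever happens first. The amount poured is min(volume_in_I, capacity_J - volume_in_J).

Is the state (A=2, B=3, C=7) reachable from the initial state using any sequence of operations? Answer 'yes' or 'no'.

Answer: no

Derivation:
BFS explored all 182 reachable states.
Reachable set includes: (0,0,0), (0,0,1), (0,0,2), (0,0,3), (0,0,4), (0,0,5), (0,0,6), (0,0,7), (0,0,8), (0,1,0), (0,1,1), (0,1,2) ...
Target (A=2, B=3, C=7) not in reachable set → no.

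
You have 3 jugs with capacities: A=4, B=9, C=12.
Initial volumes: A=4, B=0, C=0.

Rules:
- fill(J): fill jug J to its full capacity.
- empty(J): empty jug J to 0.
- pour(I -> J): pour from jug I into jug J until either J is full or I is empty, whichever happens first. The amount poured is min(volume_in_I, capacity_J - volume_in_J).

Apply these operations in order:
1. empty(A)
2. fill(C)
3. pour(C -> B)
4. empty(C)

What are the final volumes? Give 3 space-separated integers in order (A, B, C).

Answer: 0 9 0

Derivation:
Step 1: empty(A) -> (A=0 B=0 C=0)
Step 2: fill(C) -> (A=0 B=0 C=12)
Step 3: pour(C -> B) -> (A=0 B=9 C=3)
Step 4: empty(C) -> (A=0 B=9 C=0)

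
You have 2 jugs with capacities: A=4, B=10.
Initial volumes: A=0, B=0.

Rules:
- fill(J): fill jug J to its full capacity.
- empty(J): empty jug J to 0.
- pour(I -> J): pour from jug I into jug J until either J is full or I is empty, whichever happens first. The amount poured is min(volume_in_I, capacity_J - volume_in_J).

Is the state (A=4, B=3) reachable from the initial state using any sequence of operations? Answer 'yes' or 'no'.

Answer: no

Derivation:
BFS explored all 14 reachable states.
Reachable set includes: (0,0), (0,2), (0,4), (0,6), (0,8), (0,10), (2,0), (2,10), (4,0), (4,2), (4,4), (4,6) ...
Target (A=4, B=3) not in reachable set → no.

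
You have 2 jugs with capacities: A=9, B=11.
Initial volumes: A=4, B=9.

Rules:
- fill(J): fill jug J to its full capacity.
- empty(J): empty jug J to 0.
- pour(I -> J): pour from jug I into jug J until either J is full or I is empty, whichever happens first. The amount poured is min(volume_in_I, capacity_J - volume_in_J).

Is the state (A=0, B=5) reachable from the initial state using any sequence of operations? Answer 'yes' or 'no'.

BFS from (A=4, B=9):
  1. fill(A) -> (A=9 B=9)
  2. pour(A -> B) -> (A=7 B=11)
  3. empty(B) -> (A=7 B=0)
  4. pour(A -> B) -> (A=0 B=7)
  5. fill(A) -> (A=9 B=7)
  6. pour(A -> B) -> (A=5 B=11)
  7. empty(B) -> (A=5 B=0)
  8. pour(A -> B) -> (A=0 B=5)
Target reached → yes.

Answer: yes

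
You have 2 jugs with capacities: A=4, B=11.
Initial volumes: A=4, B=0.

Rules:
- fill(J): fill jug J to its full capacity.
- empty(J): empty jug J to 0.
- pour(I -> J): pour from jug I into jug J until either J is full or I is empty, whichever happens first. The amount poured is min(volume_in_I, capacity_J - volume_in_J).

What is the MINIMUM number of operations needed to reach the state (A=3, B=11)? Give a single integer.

Answer: 8

Derivation:
BFS from (A=4, B=0). One shortest path:
  1. empty(A) -> (A=0 B=0)
  2. fill(B) -> (A=0 B=11)
  3. pour(B -> A) -> (A=4 B=7)
  4. empty(A) -> (A=0 B=7)
  5. pour(B -> A) -> (A=4 B=3)
  6. empty(A) -> (A=0 B=3)
  7. pour(B -> A) -> (A=3 B=0)
  8. fill(B) -> (A=3 B=11)
Reached target in 8 moves.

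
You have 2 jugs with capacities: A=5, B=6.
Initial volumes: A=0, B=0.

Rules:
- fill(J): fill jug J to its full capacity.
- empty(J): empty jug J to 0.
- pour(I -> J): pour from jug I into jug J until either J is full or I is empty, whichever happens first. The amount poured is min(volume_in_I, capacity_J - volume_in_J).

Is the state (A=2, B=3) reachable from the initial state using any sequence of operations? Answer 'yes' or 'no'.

BFS explored all 22 reachable states.
Reachable set includes: (0,0), (0,1), (0,2), (0,3), (0,4), (0,5), (0,6), (1,0), (1,6), (2,0), (2,6), (3,0) ...
Target (A=2, B=3) not in reachable set → no.

Answer: no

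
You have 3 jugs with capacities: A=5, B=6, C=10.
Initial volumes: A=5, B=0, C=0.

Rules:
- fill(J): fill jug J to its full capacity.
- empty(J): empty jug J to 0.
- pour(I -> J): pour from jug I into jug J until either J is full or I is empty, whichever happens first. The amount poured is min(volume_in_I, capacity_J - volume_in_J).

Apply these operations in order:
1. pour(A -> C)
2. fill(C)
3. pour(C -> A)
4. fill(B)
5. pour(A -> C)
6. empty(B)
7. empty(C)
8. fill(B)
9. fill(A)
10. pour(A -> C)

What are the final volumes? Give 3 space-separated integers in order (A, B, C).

Answer: 0 6 5

Derivation:
Step 1: pour(A -> C) -> (A=0 B=0 C=5)
Step 2: fill(C) -> (A=0 B=0 C=10)
Step 3: pour(C -> A) -> (A=5 B=0 C=5)
Step 4: fill(B) -> (A=5 B=6 C=5)
Step 5: pour(A -> C) -> (A=0 B=6 C=10)
Step 6: empty(B) -> (A=0 B=0 C=10)
Step 7: empty(C) -> (A=0 B=0 C=0)
Step 8: fill(B) -> (A=0 B=6 C=0)
Step 9: fill(A) -> (A=5 B=6 C=0)
Step 10: pour(A -> C) -> (A=0 B=6 C=5)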